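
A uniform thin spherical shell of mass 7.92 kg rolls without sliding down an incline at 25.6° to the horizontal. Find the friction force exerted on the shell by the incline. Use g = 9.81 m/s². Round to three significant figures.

The moment of inertia is (2/3)MR², giving k ≡ I/(MR²) = 2/3.
Translational: Mg sinθ − f = Ma. Rotational about the CM: fR = Iα = kMRa, so f = kMa.
Combining, a = g sinθ/(1+k) and f = kMa = kMg sinθ/(1+k).
f = (2/3) × 7.92 × 9.81 × sin25.6° / 1.667 ≈ 13.4 N.

f ≈ 13.4 N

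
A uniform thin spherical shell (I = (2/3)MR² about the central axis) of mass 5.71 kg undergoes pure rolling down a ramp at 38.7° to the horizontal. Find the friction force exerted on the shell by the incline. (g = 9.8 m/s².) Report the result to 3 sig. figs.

f ≈ 14.0 N

For this body I = (2/3)MR², i.e. k = I/(MR²) = 2/3.
Newton's second law down the slope: Mg sinθ − f = Ma. The torque equation fR = Iα (with α = a/R) gives f = kMa.
Combining, a = g sinθ/(1+k) and f = kMa = kMg sinθ/(1+k).
f = (2/3) × 5.71 × 9.8 × sin38.7° / 1.667 ≈ 14.0 N.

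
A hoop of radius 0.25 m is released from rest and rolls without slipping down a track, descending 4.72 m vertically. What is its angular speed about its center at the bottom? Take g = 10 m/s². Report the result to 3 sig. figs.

With I = MR², the ratio k = I/(MR²) is 1.
Since it rolls without slipping, ω = v/R and KE = ½Mv² + ½Iω² = ½(1+k)Mv² = Mv².
Energy conservation Mgh = ½(1+k)Mv² gives v = √(2gh/(1+k)) = √(2 × 10 × 4.72 / 2) = 6.87 m/s.
Then ω = v/R = 6.87 / 0.25 ≈ 27.5 rad/s.

ω ≈ 27.5 rad/s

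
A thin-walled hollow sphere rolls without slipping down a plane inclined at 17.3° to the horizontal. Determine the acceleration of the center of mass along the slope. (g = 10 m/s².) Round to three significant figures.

a ≈ 1.78 m/s²

For this body I = (2/3)MR², i.e. k = I/(MR²) = 2/3.
Translational: Mg sinθ − f = Ma. Rotational about the CM: fR = Iα = kMRa, so f = kMa.
Eliminating f: Mg sinθ = (1+k)Ma, so a = g sinθ/(1+k) = 10 × sin17.3° / 1.667 ≈ 1.78 m/s².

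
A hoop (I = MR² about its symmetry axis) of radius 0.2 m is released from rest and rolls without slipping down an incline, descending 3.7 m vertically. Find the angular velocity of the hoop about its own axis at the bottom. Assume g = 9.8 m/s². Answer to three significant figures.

The moment of inertia is MR², giving k ≡ I/(MR²) = 1.
Rolling without slipping gives ω = v/R, so the total kinetic energy is ½Mv² + ½Iω² = ½(1+k)Mv² = Mv².
Energy conservation Mgh = ½(1+k)Mv² gives v = √(2gh/(1+k)) = √(2 × 9.8 × 3.7 / 2) = 6.022 m/s.
Then ω = v/R = 6.022 / 0.2 ≈ 30.1 rad/s.

ω ≈ 30.1 rad/s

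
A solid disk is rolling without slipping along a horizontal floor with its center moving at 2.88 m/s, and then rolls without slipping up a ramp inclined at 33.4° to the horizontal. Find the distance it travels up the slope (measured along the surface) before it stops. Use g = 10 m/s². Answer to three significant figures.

The moment of inertia is (1/2)MR², giving k ≡ I/(MR²) = 0.5.
Since it rolls without slipping, ω = v/R and KE = ½Mv² + ½Iω² = ½(1+k)Mv² = (3/4)Mv².
Setting this equal to Mgh gives the vertical rise h = (1+k)v₀²/(2g) = 1.5×2.88²/(2×10) = 0.6221 m.
The distance along the slope is d = h/sinθ = 0.6221/sin33.4° ≈ 1.13 m.

d ≈ 1.13 m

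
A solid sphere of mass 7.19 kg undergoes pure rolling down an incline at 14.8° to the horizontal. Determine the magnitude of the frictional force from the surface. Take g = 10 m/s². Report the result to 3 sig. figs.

f ≈ 5.25 N

For this body I = (2/5)MR², i.e. k = I/(MR²) = 0.4.
Newton's second law down the slope: Mg sinθ − f = Ma. The torque equation fR = Iα (with α = a/R) gives f = kMa.
Combining, a = g sinθ/(1+k) and f = kMa = kMg sinθ/(1+k).
f = 0.4 × 7.19 × 10 × sin14.8° / 1.4 ≈ 5.25 N.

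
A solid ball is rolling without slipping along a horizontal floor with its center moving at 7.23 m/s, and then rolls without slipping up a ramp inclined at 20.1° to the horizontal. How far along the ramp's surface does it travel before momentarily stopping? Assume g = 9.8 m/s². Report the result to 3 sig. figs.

d ≈ 10.9 m

For this body I = (2/5)MR², i.e. k = I/(MR²) = 0.4.
Since it rolls without slipping, ω = v/R and KE = ½Mv² + ½Iω² = ½(1+k)Mv² = (7/10)Mv².
Setting this equal to Mgh gives the vertical rise h = (1+k)v₀²/(2g) = 1.4×7.23²/(2×9.8) = 3.734 m.
The distance along the slope is d = h/sinθ = 3.734/sin20.1° ≈ 10.9 m.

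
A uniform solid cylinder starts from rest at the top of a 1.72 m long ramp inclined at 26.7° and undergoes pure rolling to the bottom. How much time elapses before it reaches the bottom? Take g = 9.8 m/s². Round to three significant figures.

For this body I = (1/2)MR², i.e. k = I/(MR²) = 0.5.
Along the incline Mg sinθ − f = Ma, and torque about the center fR = Iα = kMR²(a/R) gives f = kMa.
Hence a = g sinθ/(1+k) = 9.8×sin26.7°/1.5 = 2.936 m/s².
With constant a from rest, t = √(2L/a) = √(2·1.72/2.936) ≈ 1.08 s.

t ≈ 1.08 s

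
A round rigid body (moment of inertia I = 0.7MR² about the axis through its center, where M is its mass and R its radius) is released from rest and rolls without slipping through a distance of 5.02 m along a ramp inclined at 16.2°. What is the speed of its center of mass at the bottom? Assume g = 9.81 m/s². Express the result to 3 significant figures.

v ≈ 4.02 m/s

Here I = 0.7MR², so the shape factor k = I/(MR²) = 0.7.
The rolling condition ω = v/R makes the rotational term ½I(v/R)² = ½kMv², so KE_total = ½(1+k)Mv² = (17/20)Mv².
The vertical drop is h = L sinθ = 5.02 × sin16.2° = 1.401 m.
Energy conservation: Mgh = (17/20)Mv², so v = √(2gh/(1+k)) = √(2 × 9.81 × 1.401 / 1.7) ≈ 4.02 m/s.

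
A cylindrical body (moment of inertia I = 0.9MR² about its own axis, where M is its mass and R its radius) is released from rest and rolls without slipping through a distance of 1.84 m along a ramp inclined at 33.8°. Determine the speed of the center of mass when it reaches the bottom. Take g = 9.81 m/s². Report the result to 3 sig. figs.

v ≈ 3.25 m/s

The moment of inertia is 0.9MR², giving k ≡ I/(MR²) = 0.9.
Pure rolling means v = ωR; then KE = ½Mv² + ½I(v/R)² = ½(1+k)Mv² = (19/20)Mv².
The vertical drop is h = L sinθ = 1.84 × sin33.8° = 1.024 m.
Energy conservation: Mgh = (19/20)Mv², so v = √(2gh/(1+k)) = √(2 × 9.81 × 1.024 / 1.9) ≈ 3.25 m/s.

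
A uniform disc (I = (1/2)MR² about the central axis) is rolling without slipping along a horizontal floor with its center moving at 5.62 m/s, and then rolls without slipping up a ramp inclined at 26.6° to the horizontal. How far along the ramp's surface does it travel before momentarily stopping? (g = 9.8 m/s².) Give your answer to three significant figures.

The moment of inertia is (1/2)MR², giving k ≡ I/(MR²) = 0.5.
Since it rolls without slipping, ω = v/R and KE = ½Mv² + ½Iω² = ½(1+k)Mv² = (3/4)Mv².
Setting this equal to Mgh gives the vertical rise h = (1+k)v₀²/(2g) = 1.5×5.62²/(2×9.8) = 2.417 m.
Along the incline, d = h/sinθ = 2.417/sin26.6° ≈ 5.40 m.

d ≈ 5.40 m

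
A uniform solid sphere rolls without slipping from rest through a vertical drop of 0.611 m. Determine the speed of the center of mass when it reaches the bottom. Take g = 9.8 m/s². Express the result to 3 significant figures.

The moment of inertia is (2/5)MR², giving k ≡ I/(MR²) = 0.4.
The rolling condition ω = v/R makes the rotational term ½I(v/R)² = ½kMv², so KE_total = ½(1+k)Mv² = (7/10)Mv².
Energy conservation: Mgh = (7/10)Mv², so v = √(2gh/(1+k)) = √(2 × 9.8 × 0.611 / 1.4) ≈ 2.92 m/s.

v ≈ 2.92 m/s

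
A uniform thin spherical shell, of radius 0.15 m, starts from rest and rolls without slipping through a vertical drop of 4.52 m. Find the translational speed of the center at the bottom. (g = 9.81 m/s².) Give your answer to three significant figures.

v ≈ 7.29 m/s

Here I = (2/3)MR², so the shape factor k = I/(MR²) = 2/3.
Pure rolling means v = ωR; then KE = ½Mv² + ½I(v/R)² = ½(1+k)Mv² = (5/6)Mv².
Setting Mgh = (5/6)Mv² gives v = √(2gh/(1+k)) = √(2·9.81·4.52/1.667) ≈ 7.29 m/s.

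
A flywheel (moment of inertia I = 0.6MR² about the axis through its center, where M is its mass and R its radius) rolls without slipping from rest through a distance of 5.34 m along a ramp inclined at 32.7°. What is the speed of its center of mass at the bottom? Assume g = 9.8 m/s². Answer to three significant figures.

Here I = 0.6MR², so the shape factor k = I/(MR²) = 0.6.
Pure rolling means v = ωR; then KE = ½Mv² + ½I(v/R)² = ½(1+k)Mv² = (4/5)Mv².
The vertical drop is h = L sinθ = 5.34 × sin32.7° = 2.885 m.
Energy conservation: Mgh = (4/5)Mv², so v = √(2gh/(1+k)) = √(2 × 9.8 × 2.885 / 1.6) ≈ 5.94 m/s.

v ≈ 5.94 m/s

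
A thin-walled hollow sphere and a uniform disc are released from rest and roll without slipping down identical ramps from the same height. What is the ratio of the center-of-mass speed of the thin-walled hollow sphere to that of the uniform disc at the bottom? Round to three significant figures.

v_ratio ≈ 0.949

Each satisfies Mgh = ½(1+k)Mv² with k = I/(MR²), so v ∝ 1/√(1+k).
For the thin-walled hollow sphere k = 2/3; for the uniform disc k = 0.5.
v₁/v₂ = √((1+k₂)/(1+k₁)) = √(1.5/1.667) ≈ 0.949.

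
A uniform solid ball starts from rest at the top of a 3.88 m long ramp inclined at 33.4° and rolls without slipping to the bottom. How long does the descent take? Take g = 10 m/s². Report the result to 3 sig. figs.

For this body I = (2/5)MR², i.e. k = I/(MR²) = 0.4.
Along the incline Mg sinθ − f = Ma, and torque about the center fR = Iα = kMR²(a/R) gives f = kMa.
Hence a = g sinθ/(1+k) = 10×sin33.4°/1.4 = 3.932 m/s².
Starting from rest, L = ½at², so t = √(2L/a) = √(2×3.88/3.932) ≈ 1.40 s.

t ≈ 1.40 s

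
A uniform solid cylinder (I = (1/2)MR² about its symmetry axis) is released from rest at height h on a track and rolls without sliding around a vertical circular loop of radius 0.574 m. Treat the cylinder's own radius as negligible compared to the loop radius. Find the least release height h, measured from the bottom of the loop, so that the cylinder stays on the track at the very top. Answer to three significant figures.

h_min ≈ 1.58 m

Here I = (1/2)MR², so the shape factor k = I/(MR²) = 0.5.
At the top of the loop, the minimum-contact condition is Mg = Mv_top²/r, so v_top² = gr.
With ω = v/R, the kinetic energy at speed v is ½(1+k)Mv² = (3/4)Mv².
Energy conservation from release (height h) to the top (height 2r): Mgh = Mg(2r) + (3/4)M·gr.
Thus h_min = 2r + (1+k)r/2 = r(2 + 1.5/2) = 0.574 × 2.75 ≈ 1.58 m.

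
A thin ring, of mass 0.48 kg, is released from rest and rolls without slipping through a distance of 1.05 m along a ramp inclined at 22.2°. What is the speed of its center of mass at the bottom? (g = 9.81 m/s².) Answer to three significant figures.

v ≈ 1.97 m/s

Here I = MR², so the shape factor k = I/(MR²) = 1.
Since it rolls without slipping, ω = v/R and KE = ½Mv² + ½Iω² = ½(1+k)Mv² = Mv².
The vertical drop is h = L sinθ = 1.05 × sin22.2° = 0.3967 m.
Energy conservation: Mgh = Mv², so v = √(2gh/(1+k)) = √(2 × 9.81 × 0.3967 / 2) ≈ 1.97 m/s.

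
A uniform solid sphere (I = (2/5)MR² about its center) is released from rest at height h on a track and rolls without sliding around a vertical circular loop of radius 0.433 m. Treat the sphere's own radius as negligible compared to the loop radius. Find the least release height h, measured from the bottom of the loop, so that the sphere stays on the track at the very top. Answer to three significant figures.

h_min ≈ 1.17 m

The moment of inertia is (2/5)MR², giving k ≡ I/(MR²) = 0.4.
At the top of the loop, the minimum-contact condition is Mg = Mv_top²/r, so v_top² = gr.
With ω = v/R, the kinetic energy at speed v is ½(1+k)Mv² = (7/10)Mv².
Energy conservation from release (height h) to the top (height 2r): Mgh = Mg(2r) + (7/10)M·gr.
Thus h_min = 2r + (1+k)r/2 = r(2 + 1.4/2) = 0.433 × 2.7 ≈ 1.17 m.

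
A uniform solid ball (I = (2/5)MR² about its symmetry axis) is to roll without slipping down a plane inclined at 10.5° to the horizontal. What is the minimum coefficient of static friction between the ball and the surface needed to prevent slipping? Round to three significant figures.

Here I = (2/5)MR², so the shape factor k = I/(MR²) = 0.4.
Translational: Mg sinθ − f = Ma. Rotational about the CM: fR = Iα = kMRa, so f = kMa.
These give a = g sinθ/(1+k) and the required friction f = kMg sinθ/(1+k).
With N = Mg cosθ, the no-slip condition f ≤ μN gives μ_min = f/N = k tanθ/(1+k).
μ_min = 0.4 × tan10.5° / 1.4 ≈ 0.0530.

μ_min ≈ 0.0530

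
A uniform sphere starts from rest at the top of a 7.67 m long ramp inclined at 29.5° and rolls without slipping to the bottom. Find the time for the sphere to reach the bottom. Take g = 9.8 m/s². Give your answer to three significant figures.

t ≈ 2.11 s

Here I = (2/5)MR², so the shape factor k = I/(MR²) = 0.4.
Translational: Mg sinθ − f = Ma. Rotational about the CM: fR = Iα = kMRa, so f = kMa.
Hence a = g sinθ/(1+k) = 9.8×sin29.5°/1.4 = 3.447 m/s².
With constant a from rest, t = √(2L/a) = √(2·7.67/3.447) ≈ 2.11 s.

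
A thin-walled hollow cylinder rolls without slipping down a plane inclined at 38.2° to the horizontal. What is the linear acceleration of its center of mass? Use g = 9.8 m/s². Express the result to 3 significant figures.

For this body I = MR², i.e. k = I/(MR²) = 1.
Translational: Mg sinθ − f = Ma. Rotational about the CM: fR = Iα = kMRa, so f = kMa.
Eliminating f: Mg sinθ = (1+k)Ma, so a = g sinθ/(1+k) = 9.8 × sin38.2° / 2 ≈ 3.03 m/s².

a ≈ 3.03 m/s²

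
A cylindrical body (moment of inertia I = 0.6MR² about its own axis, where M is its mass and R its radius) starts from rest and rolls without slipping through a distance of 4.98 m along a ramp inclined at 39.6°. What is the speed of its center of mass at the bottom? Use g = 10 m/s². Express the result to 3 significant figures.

Here I = 0.6MR², so the shape factor k = I/(MR²) = 0.6.
Pure rolling means v = ωR; then KE = ½Mv² + ½I(v/R)² = ½(1+k)Mv² = (4/5)Mv².
The vertical drop is h = L sinθ = 4.98 × sin39.6° = 3.174 m.
Setting Mgh = (4/5)Mv² gives v = √(2gh/(1+k)) = √(2·10·3.174/1.6) ≈ 6.30 m/s.

v ≈ 6.30 m/s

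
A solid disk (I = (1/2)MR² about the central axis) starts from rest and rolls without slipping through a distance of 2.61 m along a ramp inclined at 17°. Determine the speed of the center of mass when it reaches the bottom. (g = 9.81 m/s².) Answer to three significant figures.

v ≈ 3.16 m/s

With I = (1/2)MR², the ratio k = I/(MR²) is 0.5.
Rolling without slipping gives ω = v/R, so the total kinetic energy is ½Mv² + ½Iω² = ½(1+k)Mv² = (3/4)Mv².
The vertical drop is h = L sinθ = 2.61 × sin17° = 0.7631 m.
Setting Mgh = (3/4)Mv² gives v = √(2gh/(1+k)) = √(2·9.81·0.7631/1.5) ≈ 3.16 m/s.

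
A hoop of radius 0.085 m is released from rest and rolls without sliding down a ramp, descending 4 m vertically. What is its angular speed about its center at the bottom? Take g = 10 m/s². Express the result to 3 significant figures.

For this body I = MR², i.e. k = I/(MR²) = 1.
The rolling condition ω = v/R makes the rotational term ½I(v/R)² = ½kMv², so KE_total = ½(1+k)Mv² = Mv².
Energy conservation Mgh = ½(1+k)Mv² gives v = √(2gh/(1+k)) = √(2 × 10 × 4 / 2) = 6.325 m/s.
Then ω = v/R = 6.325 / 0.085 ≈ 74.4 rad/s.

ω ≈ 74.4 rad/s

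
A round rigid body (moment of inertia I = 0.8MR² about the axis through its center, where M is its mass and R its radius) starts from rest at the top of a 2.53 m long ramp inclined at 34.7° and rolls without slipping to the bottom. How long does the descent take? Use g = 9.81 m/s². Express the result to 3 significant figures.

t ≈ 1.28 s

The moment of inertia is 0.8MR², giving k ≡ I/(MR²) = 0.8.
Translational: Mg sinθ − f = Ma. Rotational about the CM: fR = Iα = kMRa, so f = kMa.
Hence a = g sinθ/(1+k) = 9.81×sin34.7°/1.8 = 3.103 m/s².
Starting from rest, L = ½at², so t = √(2L/a) = √(2×2.53/3.103) ≈ 1.28 s.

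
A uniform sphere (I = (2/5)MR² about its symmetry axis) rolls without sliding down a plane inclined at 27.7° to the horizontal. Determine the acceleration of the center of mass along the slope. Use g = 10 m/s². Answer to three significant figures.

a ≈ 3.32 m/s²

Here I = (2/5)MR², so the shape factor k = I/(MR²) = 0.4.
Newton's second law down the slope: Mg sinθ − f = Ma. The torque equation fR = Iα (with α = a/R) gives f = kMa.
Eliminating f: Mg sinθ = (1+k)Ma, so a = g sinθ/(1+k) = 10 × sin27.7° / 1.4 ≈ 3.32 m/s².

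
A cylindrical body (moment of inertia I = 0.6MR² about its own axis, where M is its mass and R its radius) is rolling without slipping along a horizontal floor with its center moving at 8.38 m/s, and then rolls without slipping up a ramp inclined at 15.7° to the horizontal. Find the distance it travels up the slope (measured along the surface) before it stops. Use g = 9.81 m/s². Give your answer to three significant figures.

d ≈ 21.2 m

Here I = 0.6MR², so the shape factor k = I/(MR²) = 0.6.
The rolling condition ω = v/R makes the rotational term ½I(v/R)² = ½kMv², so KE_total = ½(1+k)Mv² = (4/5)Mv².
Setting this equal to Mgh gives the vertical rise h = (1+k)v₀²/(2g) = 1.6×8.38²/(2×9.81) = 5.727 m.
Along the incline, d = h/sinθ = 5.727/sin15.7° ≈ 21.2 m.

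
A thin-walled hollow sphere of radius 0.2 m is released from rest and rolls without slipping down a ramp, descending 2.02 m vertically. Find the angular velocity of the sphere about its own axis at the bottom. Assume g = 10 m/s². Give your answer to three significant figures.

For this body I = (2/3)MR², i.e. k = I/(MR²) = 2/3.
Pure rolling means v = ωR; then KE = ½Mv² + ½I(v/R)² = ½(1+k)Mv² = (5/6)Mv².
Energy conservation Mgh = ½(1+k)Mv² gives v = √(2gh/(1+k)) = √(2 × 10 × 2.02 / 1.667) = 4.923 m/s.
Then ω = v/R = 4.923 / 0.2 ≈ 24.6 rad/s.

ω ≈ 24.6 rad/s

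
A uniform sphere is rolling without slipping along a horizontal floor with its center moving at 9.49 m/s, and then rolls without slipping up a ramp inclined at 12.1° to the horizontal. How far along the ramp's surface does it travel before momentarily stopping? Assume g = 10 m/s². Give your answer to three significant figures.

d ≈ 30.1 m

Here I = (2/5)MR², so the shape factor k = I/(MR²) = 0.4.
The rolling condition ω = v/R makes the rotational term ½I(v/R)² = ½kMv², so KE_total = ½(1+k)Mv² = (7/10)Mv².
Setting this equal to Mgh gives the vertical rise h = (1+k)v₀²/(2g) = 1.4×9.49²/(2×10) = 6.304 m.
Along the incline, d = h/sinθ = 6.304/sin12.1° ≈ 30.1 m.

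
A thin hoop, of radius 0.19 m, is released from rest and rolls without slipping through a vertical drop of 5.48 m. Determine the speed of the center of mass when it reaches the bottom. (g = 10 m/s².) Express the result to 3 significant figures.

With I = MR², the ratio k = I/(MR²) is 1.
The rolling condition ω = v/R makes the rotational term ½I(v/R)² = ½kMv², so KE_total = ½(1+k)Mv² = Mv².
Setting Mgh = Mv² gives v = √(2gh/(1+k)) = √(2·10·5.48/2) ≈ 7.40 m/s.

v ≈ 7.40 m/s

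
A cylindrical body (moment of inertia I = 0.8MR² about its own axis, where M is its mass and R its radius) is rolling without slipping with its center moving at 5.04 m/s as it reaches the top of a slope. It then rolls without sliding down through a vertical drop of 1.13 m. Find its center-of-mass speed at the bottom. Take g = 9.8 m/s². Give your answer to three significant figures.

With I = 0.8MR², the ratio k = I/(MR²) is 0.8.
Since it rolls without slipping, ω = v/R and KE = ½Mv² + ½Iω² = ½(1+k)Mv² = (9/10)Mv².
Conserving energy between top and bottom: (9/10)Mv² = (9/10)Mv₀² + Mgh, hence v² = v₀² + 2gh/(1+k).
v = √(5.04² + 2×9.8×1.13/1.8) = √37.71 ≈ 6.14 m/s.

v ≈ 6.14 m/s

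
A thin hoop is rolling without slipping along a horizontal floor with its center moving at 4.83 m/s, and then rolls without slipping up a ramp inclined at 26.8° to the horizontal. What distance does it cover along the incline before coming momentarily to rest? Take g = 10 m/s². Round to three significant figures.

The moment of inertia is MR², giving k ≡ I/(MR²) = 1.
Pure rolling means v = ωR; then KE = ½Mv² + ½I(v/R)² = ½(1+k)Mv² = Mv².
Setting this equal to Mgh gives the vertical rise h = (1+k)v₀²/(2g) = 2×4.83²/(2×10) = 2.333 m.
The distance along the slope is d = h/sinθ = 2.333/sin26.8° ≈ 5.17 m.

d ≈ 5.17 m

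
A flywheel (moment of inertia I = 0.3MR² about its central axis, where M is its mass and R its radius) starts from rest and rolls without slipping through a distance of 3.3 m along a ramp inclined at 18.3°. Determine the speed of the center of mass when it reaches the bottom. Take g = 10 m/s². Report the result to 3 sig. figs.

v ≈ 3.99 m/s

With I = 0.3MR², the ratio k = I/(MR²) is 0.3.
Pure rolling means v = ωR; then KE = ½Mv² + ½I(v/R)² = ½(1+k)Mv² = (13/20)Mv².
The vertical drop is h = L sinθ = 3.3 × sin18.3° = 1.036 m.
Setting Mgh = (13/20)Mv² gives v = √(2gh/(1+k)) = √(2·10·1.036/1.3) ≈ 3.99 m/s.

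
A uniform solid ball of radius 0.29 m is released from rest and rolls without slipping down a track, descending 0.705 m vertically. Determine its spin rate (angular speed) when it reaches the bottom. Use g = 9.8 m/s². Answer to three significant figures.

ω ≈ 10.8 rad/s

For this body I = (2/5)MR², i.e. k = I/(MR²) = 0.4.
The rolling condition ω = v/R makes the rotational term ½I(v/R)² = ½kMv², so KE_total = ½(1+k)Mv² = (7/10)Mv².
Energy conservation Mgh = ½(1+k)Mv² gives v = √(2gh/(1+k)) = √(2 × 9.8 × 0.705 / 1.4) = 3.142 m/s.
Then ω = v/R = 3.142 / 0.29 ≈ 10.8 rad/s.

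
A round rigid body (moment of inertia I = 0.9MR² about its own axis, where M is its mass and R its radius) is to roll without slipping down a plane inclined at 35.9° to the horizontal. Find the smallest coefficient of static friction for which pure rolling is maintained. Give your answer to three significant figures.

For this body I = 0.9MR², i.e. k = I/(MR²) = 0.9.
Newton's second law down the slope: Mg sinθ − f = Ma. The torque equation fR = Iα (with α = a/R) gives f = kMa.
These give a = g sinθ/(1+k) and the required friction f = kMg sinθ/(1+k).
With N = Mg cosθ, the no-slip condition f ≤ μN gives μ_min = f/N = k tanθ/(1+k).
μ_min = 0.9 × tan35.9° / 1.9 ≈ 0.343.

μ_min ≈ 0.343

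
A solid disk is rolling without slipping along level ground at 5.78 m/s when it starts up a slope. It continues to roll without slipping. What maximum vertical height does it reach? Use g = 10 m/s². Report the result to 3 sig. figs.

h ≈ 2.51 m

With I = (1/2)MR², the ratio k = I/(MR²) is 0.5.
Pure rolling means v = ωR; then KE = ½Mv² + ½I(v/R)² = ½(1+k)Mv² = (3/4)Mv².
At the top the kinetic energy is zero, so (3/4)Mv₀² = Mgh.
Thus h = (1+k)v₀²/(2g) = 1.5 × 5.78² / (2 × 10) ≈ 2.51 m.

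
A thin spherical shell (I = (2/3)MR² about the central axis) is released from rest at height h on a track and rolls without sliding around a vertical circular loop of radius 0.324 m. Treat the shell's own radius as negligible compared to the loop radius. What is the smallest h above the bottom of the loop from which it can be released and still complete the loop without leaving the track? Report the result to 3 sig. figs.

Here I = (2/3)MR², so the shape factor k = I/(MR²) = 2/3.
At the top, contact is just lost when gravity alone supplies the centripetal force: Mg = Mv_top²/r, i.e. v_top² = gr.
With ω = v/R, the kinetic energy at speed v is ½(1+k)Mv² = (5/6)Mv².
Energy conservation from release (height h) to the top (height 2r): Mgh = Mg(2r) + (5/6)M·gr.
Thus h_min = 2r + (1+k)r/2 = r(2 + 1.667/2) = 0.324 × 2.833 ≈ 0.918 m.

h_min ≈ 0.918 m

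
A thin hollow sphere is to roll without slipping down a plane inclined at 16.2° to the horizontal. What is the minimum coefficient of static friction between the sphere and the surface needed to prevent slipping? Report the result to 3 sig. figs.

μ_min ≈ 0.116

With I = (2/3)MR², the ratio k = I/(MR²) is 2/3.
Translational: Mg sinθ − f = Ma. Rotational about the CM: fR = Iα = kMRa, so f = kMa.
These give a = g sinθ/(1+k) and the required friction f = kMg sinθ/(1+k).
With N = Mg cosθ, the no-slip condition f ≤ μN gives μ_min = f/N = k tanθ/(1+k).
μ_min = (2/3) × tan16.2° / 1.667 ≈ 0.116.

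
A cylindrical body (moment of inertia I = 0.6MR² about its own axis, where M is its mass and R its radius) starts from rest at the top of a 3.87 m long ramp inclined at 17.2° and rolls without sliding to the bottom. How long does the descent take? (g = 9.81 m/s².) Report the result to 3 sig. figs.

Here I = 0.6MR², so the shape factor k = I/(MR²) = 0.6.
Translational: Mg sinθ − f = Ma. Rotational about the CM: fR = Iα = kMRa, so f = kMa.
Hence a = g sinθ/(1+k) = 9.81×sin17.2°/1.6 = 1.813 m/s².
With constant a from rest, t = √(2L/a) = √(2·3.87/1.813) ≈ 2.07 s.

t ≈ 2.07 s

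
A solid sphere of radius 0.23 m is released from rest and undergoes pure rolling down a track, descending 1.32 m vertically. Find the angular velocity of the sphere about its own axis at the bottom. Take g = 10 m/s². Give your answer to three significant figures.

ω ≈ 18.9 rad/s

The moment of inertia is (2/5)MR², giving k ≡ I/(MR²) = 0.4.
Rolling without slipping gives ω = v/R, so the total kinetic energy is ½Mv² + ½Iω² = ½(1+k)Mv² = (7/10)Mv².
Energy conservation Mgh = ½(1+k)Mv² gives v = √(2gh/(1+k)) = √(2 × 10 × 1.32 / 1.4) = 4.342 m/s.
Then ω = v/R = 4.342 / 0.23 ≈ 18.9 rad/s.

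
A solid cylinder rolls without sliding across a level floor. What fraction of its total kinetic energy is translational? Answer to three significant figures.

The moment of inertia is (1/2)MR², giving k ≡ I/(MR²) = 0.5.
With ω = v/R, KE_trans = ½Mv² and KE_rot = ½Iω² = ½kMv², so KE_total = ½(1+k)Mv².
The translational fraction is therefore 1/(1+k) = 1/1.5 ≈ 0.667.

fraction ≈ 0.667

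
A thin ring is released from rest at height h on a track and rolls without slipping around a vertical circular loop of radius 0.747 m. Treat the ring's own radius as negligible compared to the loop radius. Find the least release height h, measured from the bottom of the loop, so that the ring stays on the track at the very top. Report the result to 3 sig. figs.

h_min ≈ 2.24 m

Here I = MR², so the shape factor k = I/(MR²) = 1.
At the top, contact is just lost when gravity alone supplies the centripetal force: Mg = Mv_top²/r, i.e. v_top² = gr.
With ω = v/R, the kinetic energy at speed v is ½(1+k)Mv² = Mv².
Energy conservation from release (height h) to the top (height 2r): Mgh = Mg(2r) + M·gr.
Thus h_min = 2r + (1+k)r/2 = r(2 + 2/2) = 0.747 × 3 ≈ 2.24 m.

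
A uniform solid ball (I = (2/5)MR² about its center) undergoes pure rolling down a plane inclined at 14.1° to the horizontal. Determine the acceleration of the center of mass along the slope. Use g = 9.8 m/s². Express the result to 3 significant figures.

For this body I = (2/5)MR², i.e. k = I/(MR²) = 0.4.
Along the incline Mg sinθ − f = Ma, and torque about the center fR = Iα = kMR²(a/R) gives f = kMa.
Eliminating f: Mg sinθ = (1+k)Ma, so a = g sinθ/(1+k) = 9.8 × sin14.1° / 1.4 ≈ 1.71 m/s².

a ≈ 1.71 m/s²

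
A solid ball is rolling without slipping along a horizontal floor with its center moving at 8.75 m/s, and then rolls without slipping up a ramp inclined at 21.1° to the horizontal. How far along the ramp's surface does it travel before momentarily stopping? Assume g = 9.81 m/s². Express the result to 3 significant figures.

For this body I = (2/5)MR², i.e. k = I/(MR²) = 0.4.
Since it rolls without slipping, ω = v/R and KE = ½Mv² + ½Iω² = ½(1+k)Mv² = (7/10)Mv².
Setting this equal to Mgh gives the vertical rise h = (1+k)v₀²/(2g) = 1.4×8.75²/(2×9.81) = 5.463 m.
The distance along the slope is d = h/sinθ = 5.463/sin21.1° ≈ 15.2 m.

d ≈ 15.2 m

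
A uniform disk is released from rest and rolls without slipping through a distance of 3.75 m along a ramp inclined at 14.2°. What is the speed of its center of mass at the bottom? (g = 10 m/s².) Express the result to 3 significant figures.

With I = (1/2)MR², the ratio k = I/(MR²) is 0.5.
Since it rolls without slipping, ω = v/R and KE = ½Mv² + ½Iω² = ½(1+k)Mv² = (3/4)Mv².
The vertical drop is h = L sinθ = 3.75 × sin14.2° = 0.9199 m.
Setting Mgh = (3/4)Mv² gives v = √(2gh/(1+k)) = √(2·10·0.9199/1.5) ≈ 3.50 m/s.

v ≈ 3.50 m/s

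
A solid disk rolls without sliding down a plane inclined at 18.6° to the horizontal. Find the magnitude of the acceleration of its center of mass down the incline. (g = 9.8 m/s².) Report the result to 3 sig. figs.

With I = (1/2)MR², the ratio k = I/(MR²) is 0.5.
Translational: Mg sinθ − f = Ma. Rotational about the CM: fR = Iα = kMRa, so f = kMa.
Eliminating f: Mg sinθ = (1+k)Ma, so a = g sinθ/(1+k) = 9.8 × sin18.6° / 1.5 ≈ 2.08 m/s².

a ≈ 2.08 m/s²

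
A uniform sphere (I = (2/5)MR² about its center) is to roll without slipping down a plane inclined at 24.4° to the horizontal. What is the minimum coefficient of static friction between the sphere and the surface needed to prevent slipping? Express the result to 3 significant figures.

μ_min ≈ 0.130

Here I = (2/5)MR², so the shape factor k = I/(MR²) = 0.4.
Translational: Mg sinθ − f = Ma. Rotational about the CM: fR = Iα = kMRa, so f = kMa.
These give a = g sinθ/(1+k) and the required friction f = kMg sinθ/(1+k).
With N = Mg cosθ, the no-slip condition f ≤ μN gives μ_min = f/N = k tanθ/(1+k).
μ_min = 0.4 × tan24.4° / 1.4 ≈ 0.130.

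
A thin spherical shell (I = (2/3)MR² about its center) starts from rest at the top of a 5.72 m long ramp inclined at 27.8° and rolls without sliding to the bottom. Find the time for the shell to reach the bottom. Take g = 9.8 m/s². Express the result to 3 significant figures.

t ≈ 2.04 s

Here I = (2/3)MR², so the shape factor k = I/(MR²) = 2/3.
Translational: Mg sinθ − f = Ma. Rotational about the CM: fR = Iα = kMRa, so f = kMa.
Hence a = g sinθ/(1+k) = 9.8×sin27.8°/1.667 = 2.742 m/s².
Starting from rest, L = ½at², so t = √(2L/a) = √(2×5.72/2.742) ≈ 2.04 s.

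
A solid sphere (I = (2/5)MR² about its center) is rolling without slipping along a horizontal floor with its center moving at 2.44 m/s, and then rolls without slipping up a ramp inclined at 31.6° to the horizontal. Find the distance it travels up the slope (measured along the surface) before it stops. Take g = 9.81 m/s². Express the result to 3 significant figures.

For this body I = (2/5)MR², i.e. k = I/(MR²) = 0.4.
The rolling condition ω = v/R makes the rotational term ½I(v/R)² = ½kMv², so KE_total = ½(1+k)Mv² = (7/10)Mv².
Setting this equal to Mgh gives the vertical rise h = (1+k)v₀²/(2g) = 1.4×2.44²/(2×9.81) = 0.4248 m.
The distance along the slope is d = h/sinθ = 0.4248/sin31.6° ≈ 0.811 m.

d ≈ 0.811 m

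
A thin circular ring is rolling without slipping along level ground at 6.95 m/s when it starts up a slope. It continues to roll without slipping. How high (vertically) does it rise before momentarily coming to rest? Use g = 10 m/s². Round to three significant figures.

The moment of inertia is MR², giving k ≡ I/(MR²) = 1.
Since it rolls without slipping, ω = v/R and KE = ½Mv² + ½Iω² = ½(1+k)Mv² = Mv².
All of this converts to potential energy at the highest point: Mv₀² = Mgh.
Thus h = (1+k)v₀²/(2g) = 2 × 6.95² / (2 × 10) ≈ 4.83 m.

h ≈ 4.83 m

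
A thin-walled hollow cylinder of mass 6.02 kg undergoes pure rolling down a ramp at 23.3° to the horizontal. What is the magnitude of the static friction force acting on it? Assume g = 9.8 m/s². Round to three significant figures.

f ≈ 11.7 N

The moment of inertia is MR², giving k ≡ I/(MR²) = 1.
Along the incline Mg sinθ − f = Ma, and torque about the center fR = Iα = kMR²(a/R) gives f = kMa.
Combining, a = g sinθ/(1+k) and f = kMa = kMg sinθ/(1+k).
f = 1 × 6.02 × 9.8 × sin23.3° / 2 ≈ 11.7 N.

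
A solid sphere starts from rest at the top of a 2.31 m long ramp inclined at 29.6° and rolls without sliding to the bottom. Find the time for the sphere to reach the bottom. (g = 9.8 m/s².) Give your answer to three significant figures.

Here I = (2/5)MR², so the shape factor k = I/(MR²) = 0.4.
Along the incline Mg sinθ − f = Ma, and torque about the center fR = Iα = kMR²(a/R) gives f = kMa.
Hence a = g sinθ/(1+k) = 9.8×sin29.6°/1.4 = 3.458 m/s².
Starting from rest, L = ½at², so t = √(2L/a) = √(2×2.31/3.458) ≈ 1.16 s.

t ≈ 1.16 s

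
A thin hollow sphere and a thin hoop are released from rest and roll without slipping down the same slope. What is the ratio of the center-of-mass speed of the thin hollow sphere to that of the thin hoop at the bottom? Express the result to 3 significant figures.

v_ratio ≈ 1.10

Each satisfies Mgh = ½(1+k)Mv² with k = I/(MR²), so v ∝ 1/√(1+k).
For the thin hollow sphere k = 2/3; for the thin hoop k = 1.
v₁/v₂ = √((1+k₂)/(1+k₁)) = √(2/1.667) ≈ 1.10.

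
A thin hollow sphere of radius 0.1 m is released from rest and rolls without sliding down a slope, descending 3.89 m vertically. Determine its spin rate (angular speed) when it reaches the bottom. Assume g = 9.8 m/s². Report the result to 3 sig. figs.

For this body I = (2/3)MR², i.e. k = I/(MR²) = 2/3.
Pure rolling means v = ωR; then KE = ½Mv² + ½I(v/R)² = ½(1+k)Mv² = (5/6)Mv².
Energy conservation Mgh = ½(1+k)Mv² gives v = √(2gh/(1+k)) = √(2 × 9.8 × 3.89 / 1.667) = 6.764 m/s.
The angular speed follows from ω = v/R = 6.764/0.1 ≈ 67.6 rad/s.

ω ≈ 67.6 rad/s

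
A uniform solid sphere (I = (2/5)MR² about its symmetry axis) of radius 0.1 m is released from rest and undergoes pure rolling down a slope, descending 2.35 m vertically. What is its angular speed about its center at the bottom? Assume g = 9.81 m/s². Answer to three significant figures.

The moment of inertia is (2/5)MR², giving k ≡ I/(MR²) = 0.4.
Since it rolls without slipping, ω = v/R and KE = ½Mv² + ½Iω² = ½(1+k)Mv² = (7/10)Mv².
Energy conservation Mgh = ½(1+k)Mv² gives v = √(2gh/(1+k)) = √(2 × 9.81 × 2.35 / 1.4) = 5.739 m/s.
Then ω = v/R = 5.739 / 0.1 ≈ 57.4 rad/s.

ω ≈ 57.4 rad/s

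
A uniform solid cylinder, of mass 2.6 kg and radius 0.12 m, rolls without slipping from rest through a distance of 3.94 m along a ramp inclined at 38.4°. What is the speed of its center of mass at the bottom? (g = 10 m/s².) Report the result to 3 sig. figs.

Here I = (1/2)MR², so the shape factor k = I/(MR²) = 0.5.
Since it rolls without slipping, ω = v/R and KE = ½Mv² + ½Iω² = ½(1+k)Mv² = (3/4)Mv².
The vertical drop is h = L sinθ = 3.94 × sin38.4° = 2.447 m.
Setting Mgh = (3/4)Mv² gives v = √(2gh/(1+k)) = √(2·10·2.447/1.5) ≈ 5.71 m/s.

v ≈ 5.71 m/s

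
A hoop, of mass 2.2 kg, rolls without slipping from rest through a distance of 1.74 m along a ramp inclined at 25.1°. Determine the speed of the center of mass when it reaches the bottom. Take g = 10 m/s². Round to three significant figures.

For this body I = MR², i.e. k = I/(MR²) = 1.
Pure rolling means v = ωR; then KE = ½Mv² + ½I(v/R)² = ½(1+k)Mv² = Mv².
The vertical drop is h = L sinθ = 1.74 × sin25.1° = 0.7381 m.
Setting Mgh = Mv² gives v = √(2gh/(1+k)) = √(2·10·0.7381/2) ≈ 2.72 m/s.

v ≈ 2.72 m/s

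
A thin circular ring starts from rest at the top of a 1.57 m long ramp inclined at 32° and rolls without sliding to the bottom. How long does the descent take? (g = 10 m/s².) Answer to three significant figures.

t ≈ 1.09 s

With I = MR², the ratio k = I/(MR²) is 1.
Translational: Mg sinθ − f = Ma. Rotational about the CM: fR = Iα = kMRa, so f = kMa.
Hence a = g sinθ/(1+k) = 10×sin32°/2 = 2.65 m/s².
Starting from rest, L = ½at², so t = √(2L/a) = √(2×1.57/2.65) ≈ 1.09 s.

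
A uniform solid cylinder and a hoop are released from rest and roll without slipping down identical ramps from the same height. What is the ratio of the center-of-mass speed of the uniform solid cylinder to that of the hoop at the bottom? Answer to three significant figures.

Each satisfies Mgh = ½(1+k)Mv² with k = I/(MR²), so v ∝ 1/√(1+k).
For the uniform solid cylinder k = 0.5; for the hoop k = 1.
v₁/v₂ = √((1+k₂)/(1+k₁)) = √(2/1.5) ≈ 1.15.

v_ratio ≈ 1.15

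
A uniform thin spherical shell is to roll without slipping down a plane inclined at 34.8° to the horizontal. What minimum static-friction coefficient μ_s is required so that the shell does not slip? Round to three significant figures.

The moment of inertia is (2/3)MR², giving k ≡ I/(MR²) = 2/3.
Newton's second law down the slope: Mg sinθ − f = Ma. The torque equation fR = Iα (with α = a/R) gives f = kMa.
These give a = g sinθ/(1+k) and the required friction f = kMg sinθ/(1+k).
With N = Mg cosθ, the no-slip condition f ≤ μN gives μ_min = f/N = k tanθ/(1+k).
μ_min = (2/3) × tan34.8° / 1.667 ≈ 0.278.

μ_min ≈ 0.278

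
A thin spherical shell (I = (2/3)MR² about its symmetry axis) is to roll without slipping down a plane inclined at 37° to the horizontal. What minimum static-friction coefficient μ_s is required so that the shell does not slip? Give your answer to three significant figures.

μ_min ≈ 0.301

For this body I = (2/3)MR², i.e. k = I/(MR²) = 2/3.
Newton's second law down the slope: Mg sinθ − f = Ma. The torque equation fR = Iα (with α = a/R) gives f = kMa.
These give a = g sinθ/(1+k) and the required friction f = kMg sinθ/(1+k).
The normal force is N = Mg cosθ, so μ_min = f/N = k tanθ/(1+k).
μ_min = (2/3) × tan37° / 1.667 ≈ 0.301.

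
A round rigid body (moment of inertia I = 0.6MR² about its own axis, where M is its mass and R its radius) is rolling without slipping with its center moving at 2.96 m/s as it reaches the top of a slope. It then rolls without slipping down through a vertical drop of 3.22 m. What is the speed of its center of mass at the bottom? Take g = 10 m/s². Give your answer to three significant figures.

The moment of inertia is 0.6MR², giving k ≡ I/(MR²) = 0.6.
Rolling without slipping gives ω = v/R, so the total kinetic energy is ½Mv² + ½Iω² = ½(1+k)Mv² = (4/5)Mv².
Conserving energy between top and bottom: (4/5)Mv² = (4/5)Mv₀² + Mgh, hence v² = v₀² + 2gh/(1+k).
v = √(2.96² + 2×10×3.22/1.6) = √49.01 ≈ 7.00 m/s.

v ≈ 7.00 m/s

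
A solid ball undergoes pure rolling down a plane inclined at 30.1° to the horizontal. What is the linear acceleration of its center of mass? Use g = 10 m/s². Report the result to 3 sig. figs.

The moment of inertia is (2/5)MR², giving k ≡ I/(MR²) = 0.4.
Along the incline Mg sinθ − f = Ma, and torque about the center fR = Iα = kMR²(a/R) gives f = kMa.
Eliminating f: Mg sinθ = (1+k)Ma, so a = g sinθ/(1+k) = 10 × sin30.1° / 1.4 ≈ 3.58 m/s².

a ≈ 3.58 m/s²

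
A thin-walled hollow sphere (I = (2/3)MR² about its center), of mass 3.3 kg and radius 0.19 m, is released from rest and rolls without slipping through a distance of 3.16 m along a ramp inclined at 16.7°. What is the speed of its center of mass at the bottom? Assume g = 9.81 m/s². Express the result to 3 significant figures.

v ≈ 3.27 m/s

The moment of inertia is (2/3)MR², giving k ≡ I/(MR²) = 2/3.
Since it rolls without slipping, ω = v/R and KE = ½Mv² + ½Iω² = ½(1+k)Mv² = (5/6)Mv².
The vertical drop is h = L sinθ = 3.16 × sin16.7° = 0.9081 m.
Setting Mgh = (5/6)Mv² gives v = √(2gh/(1+k)) = √(2·9.81·0.9081/1.667) ≈ 3.27 m/s.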